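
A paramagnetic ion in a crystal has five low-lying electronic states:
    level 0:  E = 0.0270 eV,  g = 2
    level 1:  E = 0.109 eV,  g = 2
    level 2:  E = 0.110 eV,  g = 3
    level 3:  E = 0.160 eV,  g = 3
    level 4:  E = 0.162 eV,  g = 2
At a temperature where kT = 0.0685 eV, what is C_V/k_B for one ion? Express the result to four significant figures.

0.5854

Eᵢ/kT = 0.394161, 1.59124, 1.60584, 2.33577, 2.36496.
Z = Σ gᵢe^(−Eᵢ/kT) = 2·e^(−0.394161) + 2·e^(−1.59124) + 3·e^(−1.60584) + 3·e^(−2.33577) + 2·e^(−2.36496) = 1.34849 + 0.407346 + 0.602163 + 0.290208 + 0.187906 = 2.83611.
⟨E⟩ = 0.0789539 eV, ⟨E²⟩ = 0.00898048 eV².
C_V/k_B = (⟨E²⟩ − ⟨E⟩²)/(kT)² = (0.00898048 − 0.00623372)/0.00469225 = 0.5854.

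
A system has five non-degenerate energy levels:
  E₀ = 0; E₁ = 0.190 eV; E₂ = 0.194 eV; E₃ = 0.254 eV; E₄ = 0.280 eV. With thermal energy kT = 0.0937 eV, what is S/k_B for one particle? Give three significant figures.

0.943

Eᵢ/kT = 0, 2.0277, 2.0704, 2.7108, 2.9883.
Z = Σ e^(−Eᵢ/kT) = e^(−0) + e^(−2.0277) + e^(−2.0704) + e^(−2.7108) + e^(−2.9883) = 1.0000 + 0.13164 + 0.12614 + 0.066484 + 0.050373 = 1.3746.
⟨E⟩ = Σ EᵢPᵢ = 0.058544 eV.
S/k_B = ln Z + ⟨E⟩/kT = ln(1.3746) + 0.058544/0.0937 = 0.31816 + 0.62480 = 0.943.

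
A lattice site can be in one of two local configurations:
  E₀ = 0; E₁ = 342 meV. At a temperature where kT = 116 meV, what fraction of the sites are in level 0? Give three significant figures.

0.950

Eᵢ/kT = 0, 2.9483.
Z = Σ e^(−Eᵢ/kT) = e^(−0) + e^(−2.9483) = 1.0000 + 0.052429 = 1.0524.
P₀ = e^(−E₀/kT) / Z = 1.0000/1.0524 = 0.950.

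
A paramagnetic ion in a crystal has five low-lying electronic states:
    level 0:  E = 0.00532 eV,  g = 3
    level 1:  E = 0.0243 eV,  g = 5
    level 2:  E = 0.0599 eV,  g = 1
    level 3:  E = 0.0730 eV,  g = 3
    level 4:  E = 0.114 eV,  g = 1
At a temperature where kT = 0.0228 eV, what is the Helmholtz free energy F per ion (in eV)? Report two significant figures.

-0.033 eV

Eᵢ/kT = 0.2333, 1.066, 2.627, 3.202, 5.000.
Z = Σ gᵢe^(−Eᵢ/kT) = 3·e^(−0.2333) + 5·e^(−1.066) + 1·e^(−2.627) + 3·e^(−3.202) + 1·e^(−5.000) = 2.376 + 1.722 + 0.07230 + 0.1220 + 0.006738 = 4.299.
F = −kT ln Z = −0.0228 × ln(4.299) = −0.0228 × 1.458 = -0.033 eV.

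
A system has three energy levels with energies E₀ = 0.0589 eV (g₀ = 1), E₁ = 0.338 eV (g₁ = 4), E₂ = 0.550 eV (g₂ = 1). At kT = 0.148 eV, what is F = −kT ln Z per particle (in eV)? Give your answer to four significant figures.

Eᵢ/kT = 0.397973, 2.28378, 3.71622.
Z = Σ gᵢe^(−Eᵢ/kT) = 1·e^(−0.397973) + 4·e^(−2.28378) + 1·e^(−3.71622) = 0.671680 + 0.407593 + 0.0243257 = 1.10360.
F = −kT ln Z = −0.148 × ln(1.10360) = −0.148 × 0.0985776 = -0.01459 eV.

-0.01459 eV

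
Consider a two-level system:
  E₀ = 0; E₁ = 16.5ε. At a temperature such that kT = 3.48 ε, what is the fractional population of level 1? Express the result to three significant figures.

0.00865

Eᵢ/kT = 0, 4.7414.
Z = Σ e^(−Eᵢ/kT) = e^(−0) + e^(−4.7414) = 1.0000 + 0.0087264 = 1.0087.
P₁ = e^(−E₁/kT) / Z = 0.0087264/1.0087 = 0.00865.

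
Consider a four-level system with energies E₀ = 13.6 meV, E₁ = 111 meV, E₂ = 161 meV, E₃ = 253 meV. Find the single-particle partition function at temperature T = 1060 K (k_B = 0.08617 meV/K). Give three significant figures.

Z = 1.39

k_BT = 0.08617 × 1060 K = 91.340 meV.
Eᵢ/kT = 0.14889, 1.2152, 1.7626, 2.7699.
Z = Σ e^(−Eᵢ/kT) = e^(−0.14889) + e^(−1.2152) + e^(−1.7626) + e^(−2.7699) = 0.86166 + 0.29665 + 0.17160 + 0.062668 = 1.3926.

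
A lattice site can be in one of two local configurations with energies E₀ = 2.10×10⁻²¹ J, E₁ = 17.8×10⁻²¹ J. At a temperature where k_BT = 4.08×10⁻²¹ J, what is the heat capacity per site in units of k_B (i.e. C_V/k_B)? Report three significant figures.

0.303

Eᵢ/kT = 0.51471, 4.3627.
Z = Σ e^(−Eᵢ/kT) = e^(−0.51471) + e^(−4.3627) = 0.59767 + 0.012744 = 0.61041.
⟨E⟩ = 2.4278, ⟨E²⟩ = 10.933.
C_V/k_B = (⟨E²⟩ − ⟨E⟩²)/(kT)² = (10.933 − 5.8942)/16.646 = 0.303.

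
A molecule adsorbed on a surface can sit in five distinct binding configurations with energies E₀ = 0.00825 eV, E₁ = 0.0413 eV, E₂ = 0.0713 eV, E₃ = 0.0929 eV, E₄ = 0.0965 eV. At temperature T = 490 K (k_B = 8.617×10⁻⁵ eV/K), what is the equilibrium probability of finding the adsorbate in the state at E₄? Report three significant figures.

0.0637

k_BT = 8.617×10⁻⁵ × 490 K = 0.042223 eV.
Eᵢ/kT = 0.19539, 0.97814, 1.6887, 2.2002, 2.2855.
Z = Σ e^(−Eᵢ/kT) = e^(−0.19539) + e^(−0.97814) + e^(−1.6887) + e^(−2.2002) + e^(−2.2855) = 0.82251 + 0.37601 + 0.18476 + 0.11078 + 0.10172 = 1.5958.
P₄ = e^(−E₄/kT) / Z = 0.10172/1.5958 = 0.0637.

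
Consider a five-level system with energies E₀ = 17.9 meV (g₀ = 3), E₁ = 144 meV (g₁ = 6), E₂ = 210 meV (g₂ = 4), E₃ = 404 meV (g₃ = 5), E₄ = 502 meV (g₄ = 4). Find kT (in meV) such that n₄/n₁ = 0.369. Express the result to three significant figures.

605 meV

n₄/n₁ = (g₄/g₁) exp[−(E₄−E₁)/kT] = 0.369.
⇒ (E₄−E₁)/kT = ln((4/6)/0.369) = ln(1.8067) = 0.59150.
kT = 358 meV / 0.59150 = 605 meV.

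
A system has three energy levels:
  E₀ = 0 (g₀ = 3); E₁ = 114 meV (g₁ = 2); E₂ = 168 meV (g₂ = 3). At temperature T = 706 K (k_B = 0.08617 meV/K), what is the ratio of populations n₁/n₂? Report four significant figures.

1.620

k_BT = 0.08617 × 706 K = 60.8360 meV.
n₁/n₂ = (g₁/g₂) exp[−(E₁−E₂)/kT] = (2/3) × exp(−(-54 meV)/(60.8360 meV)) = (2/3) × exp(0.887632) = 1.620.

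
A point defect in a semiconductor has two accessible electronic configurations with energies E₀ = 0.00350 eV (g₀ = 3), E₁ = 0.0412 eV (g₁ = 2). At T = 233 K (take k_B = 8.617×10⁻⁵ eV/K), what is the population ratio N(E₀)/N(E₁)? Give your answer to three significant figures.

9.81

k_BT = 8.617×10⁻⁵ × 233 K = 0.020078 eV.
n₀/n₁ = (g₀/g₁) exp[−(E₀−E₁)/kT] = (3/2) × exp(−(-0.03770 eV)/(0.020078 eV)) = (3/2) × exp(1.8777) = 9.81.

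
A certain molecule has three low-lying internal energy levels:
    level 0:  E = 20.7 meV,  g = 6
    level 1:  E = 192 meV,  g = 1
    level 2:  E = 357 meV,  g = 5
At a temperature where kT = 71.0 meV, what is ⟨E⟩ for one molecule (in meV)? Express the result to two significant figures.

Eᵢ/kT = 0.2915, 2.704, 5.028.
Z = Σ gᵢe^(−Eᵢ/kT) = 6·e^(−0.2915) + 1·e^(−2.704) + 5·e^(−5.028) = 4.483 + 0.06694 + 0.03276 = 4.583.
⟨E⟩ = Σ Eᵢ gᵢe^(−Eᵢ/kT) / Z = (20.7·4.483 + 192·0.06694 + 357·0.03276) / 4.583 = 26 meV.

26 meV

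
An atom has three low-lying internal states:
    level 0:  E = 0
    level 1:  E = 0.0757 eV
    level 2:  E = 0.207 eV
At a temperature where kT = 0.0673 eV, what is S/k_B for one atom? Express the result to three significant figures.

Eᵢ/kT = 0, 1.1248, 3.0758.
Z = Σ e^(−Eᵢ/kT) = e^(−0) + e^(−1.1248) + e^(−3.0758) = 1.0000 + 0.32472 + 0.046153 = 1.3709.
⟨E⟩ = Σ EᵢPᵢ = 0.024900 eV.
S/k_B = ln Z + ⟨E⟩/kT = ln(1.3709) + 0.024900/0.0673 = 0.31547 + 0.36999 = 0.685.

0.685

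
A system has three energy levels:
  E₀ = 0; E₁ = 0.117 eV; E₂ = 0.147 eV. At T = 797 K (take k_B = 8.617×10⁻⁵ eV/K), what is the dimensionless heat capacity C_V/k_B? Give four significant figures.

k_BT = 8.617×10⁻⁵ × 797 K = 0.0686775 eV.
Eᵢ/kT = 0, 1.70361, 2.14044.
Z = Σ e^(−Eᵢ/kT) = e^(−0) + e^(−1.70361) + e^(−2.14044) = 1.00000 + 0.182025 + 0.117603 = 1.29963.
⟨E⟩ = 0.0296889 eV, ⟨E²⟩ = 0.00387266 eV².
C_V/k_B = (⟨E²⟩ − ⟨E⟩²)/(kT)² = (0.00387266 − 0.000881431)/0.00471660 = 0.6342.

0.6342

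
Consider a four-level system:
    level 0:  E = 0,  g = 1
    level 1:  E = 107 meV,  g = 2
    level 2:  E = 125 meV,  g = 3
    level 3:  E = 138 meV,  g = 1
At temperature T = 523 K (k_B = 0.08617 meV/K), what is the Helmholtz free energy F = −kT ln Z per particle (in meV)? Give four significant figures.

k_BT = 0.08617 × 523 K = 45.0669 meV.
Eᵢ/kT = 0, 2.37425, 2.77365, 3.06211.
Z = Σ gᵢe^(−Eᵢ/kT) = 1·e^(−0) + 2·e^(−2.37425) + 3·e^(−2.77365) + 1·e^(−3.06211) = 1.00000 + 0.186169 + 0.187301 + 0.0467889 = 1.42026.
F = −kT ln Z = −45.0669 × ln(1.42026) = −45.0669 × 0.350840 = -15.81 meV.

-15.81 meV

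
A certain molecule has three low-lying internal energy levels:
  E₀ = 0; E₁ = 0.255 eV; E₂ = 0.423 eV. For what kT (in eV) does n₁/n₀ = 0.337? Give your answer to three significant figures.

0.234 eV

n₁/n₀ = exp[−(E₁−E₀)/kT] = 0.337.
⇒ (E₁−E₀)/kT = ln(1/0.337) = ln(2.9674) = 1.0877.
kT = 0.255 eV / 1.0877 = 0.234 eV.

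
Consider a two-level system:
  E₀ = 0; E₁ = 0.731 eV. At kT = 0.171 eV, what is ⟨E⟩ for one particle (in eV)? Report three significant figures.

0.0100 eV

Eᵢ/kT = 0, 4.2749.
Z = Σ e^(−Eᵢ/kT) = e^(−0) + e^(−4.2749) = 1.0000 + 0.013913 = 1.0139.
⟨E⟩ = Σ Eᵢ e^(−Eᵢ/kT) / Z = (0·1.0000 + 0.731·0.013913) / 1.0139 = 0.0100 eV.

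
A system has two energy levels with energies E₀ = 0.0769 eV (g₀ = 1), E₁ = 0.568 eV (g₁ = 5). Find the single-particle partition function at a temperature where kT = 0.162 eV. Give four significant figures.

Z = 0.7721

Eᵢ/kT = 0.474691, 3.50617.
Z = Σ gᵢe^(−Eᵢ/kT) = 1·e^(−0.474691) + 5·e^(−3.50617) = 0.622077 + 0.150058 = 0.772135.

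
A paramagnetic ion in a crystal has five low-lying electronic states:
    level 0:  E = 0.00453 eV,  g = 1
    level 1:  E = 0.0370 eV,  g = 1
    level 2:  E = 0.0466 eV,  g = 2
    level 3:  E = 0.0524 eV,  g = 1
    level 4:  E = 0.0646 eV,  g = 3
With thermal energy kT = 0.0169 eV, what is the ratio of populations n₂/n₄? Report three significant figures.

n₂/n₄ = (g₂/g₄) exp[−(E₂−E₄)/kT] = (2/3) × exp(−(-0.0180 eV)/(0.0169 eV)) = (2/3) × exp(1.0651) = 1.93.

1.93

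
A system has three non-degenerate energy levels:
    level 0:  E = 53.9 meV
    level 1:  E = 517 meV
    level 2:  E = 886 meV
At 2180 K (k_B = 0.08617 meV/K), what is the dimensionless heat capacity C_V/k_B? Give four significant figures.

k_BT = 0.08617 × 2180 K = 187.851 meV.
Eᵢ/kT = 0.286930, 2.75218, 4.71650.
Z = Σ e^(−Eᵢ/kT) = e^(−0.286930) + e^(−2.75218) + e^(−4.71650) = 0.750564 + 0.0637887 + 0.00894644 = 0.823299.
⟨E⟩ = 98.8228 meV, ⟨E²⟩ = 31888.2 meV².
C_V/k_B = (⟨E²⟩ − ⟨E⟩²)/(kT)² = (31888.2 − 9765.95)/35288.0 = 0.6269.

0.6269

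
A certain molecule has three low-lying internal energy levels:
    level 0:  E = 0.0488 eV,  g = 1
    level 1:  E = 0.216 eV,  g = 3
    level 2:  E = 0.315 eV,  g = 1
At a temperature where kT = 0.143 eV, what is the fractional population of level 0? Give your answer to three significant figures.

0.479

Eᵢ/kT = 0.34126, 1.5105, 2.2028.
Z = Σ gᵢe^(−Eᵢ/kT) = 1·e^(−0.34126) + 3·e^(−1.5105) + 1·e^(−2.2028) = 0.71087 + 0.66240 + 0.11049 = 1.4838.
P₀ = g₀ e^(−E₀/kT) / Z = 0.71087/1.4838 = 0.479.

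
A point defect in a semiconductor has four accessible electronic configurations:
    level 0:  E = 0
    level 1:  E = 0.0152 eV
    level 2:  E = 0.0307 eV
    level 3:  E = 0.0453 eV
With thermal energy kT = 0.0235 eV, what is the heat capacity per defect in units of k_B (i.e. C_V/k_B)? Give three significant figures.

Eᵢ/kT = 0, 0.64681, 1.3064, 1.9277.
Z = Σ e^(−Eᵢ/kT) = e^(−0) + e^(−0.64681) + e^(−1.3064) + e^(−1.9277) = 1.0000 + 0.52371 + 0.27079 + 0.14548 = 1.9400.
⟨E⟩ = 0.011786 eV, ⟨E²⟩ = 0.00034781 eV².
C_V/k_B = (⟨E²⟩ − ⟨E⟩²)/(kT)² = (0.00034781 − 0.00013891)/0.00055225 = 0.378.

0.378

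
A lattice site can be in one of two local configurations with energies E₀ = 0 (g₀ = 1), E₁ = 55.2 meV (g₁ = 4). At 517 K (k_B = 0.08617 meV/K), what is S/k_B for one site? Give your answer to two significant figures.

1.4

k_BT = 0.08617 × 517 K = 44.55 meV.
Eᵢ/kT = 0, 1.239.
Z = Σ gᵢe^(−Eᵢ/kT) = 1·e^(−0) + 4·e^(−1.239) = 1.000 + 1.159 = 2.159.
⟨E⟩ = Σ EᵢPᵢ = 29.63 meV.
S/k_B = ln Z + ⟨E⟩/kT = ln(2.159) + 29.63/44.55 = 0.7696 + 0.6651 = 1.4.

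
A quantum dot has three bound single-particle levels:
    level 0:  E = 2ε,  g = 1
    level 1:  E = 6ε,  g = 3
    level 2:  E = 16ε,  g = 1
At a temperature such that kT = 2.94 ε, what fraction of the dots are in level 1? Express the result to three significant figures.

0.433

Eᵢ/kT = 0.68027, 2.0408, 5.4422.
Z = Σ gᵢe^(−Eᵢ/kT) = 1·e^(−0.68027) + 3·e^(−2.0408) + 1·e^(−5.4422) = 0.50648 + 0.38977 + 0.0043299 = 0.90058.
P₁ = g₁ e^(−E₁/kT) / Z = 0.38977/0.90058 = 0.433.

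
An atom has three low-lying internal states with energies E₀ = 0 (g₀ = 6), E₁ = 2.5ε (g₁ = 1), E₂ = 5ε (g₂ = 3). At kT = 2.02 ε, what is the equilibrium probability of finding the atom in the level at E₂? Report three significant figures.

0.0386

Eᵢ/kT = 0, 1.2376, 2.4752.
Z = Σ gᵢe^(−Eᵢ/kT) = 6·e^(−0) + 1·e^(−1.2376) + 3·e^(−2.4752) = 6.0000 + 0.29008 + 0.25244 = 6.5425.
P₂ = g₂ e^(−E₂/kT) / Z = 0.25244/6.5425 = 0.0386.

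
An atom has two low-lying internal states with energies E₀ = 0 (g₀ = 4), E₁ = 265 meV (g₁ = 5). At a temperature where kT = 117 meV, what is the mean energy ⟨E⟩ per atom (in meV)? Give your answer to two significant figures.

Eᵢ/kT = 0, 2.265.
Z = Σ gᵢe^(−Eᵢ/kT) = 4·e^(−0) + 5·e^(−2.265) = 4.000 + 0.5192 = 4.519.
⟨E⟩ = Σ Eᵢ gᵢe^(−Eᵢ/kT) / Z = (0·4.000 + 265·0.5192) / 4.519 = 30 meV.

30 meV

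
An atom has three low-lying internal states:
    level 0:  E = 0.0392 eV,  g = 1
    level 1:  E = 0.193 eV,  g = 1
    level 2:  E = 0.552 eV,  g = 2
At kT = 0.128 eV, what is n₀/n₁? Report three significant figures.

n₀/n₁ = (g₀/g₁) exp[−(E₀−E₁)/kT] = (1/1) × exp(−(-0.1538 eV)/(0.128 eV)) = (1/1) × exp(1.2016) = 3.33.

3.33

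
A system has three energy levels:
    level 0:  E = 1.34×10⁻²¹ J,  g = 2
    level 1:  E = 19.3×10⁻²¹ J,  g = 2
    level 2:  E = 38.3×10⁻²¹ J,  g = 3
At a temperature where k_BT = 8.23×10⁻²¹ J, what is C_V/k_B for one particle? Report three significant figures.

Eᵢ/kT = 0.16282, 2.3451, 4.6537.
Z = Σ gᵢe^(−Eᵢ/kT) = 2·e^(−0.16282) + 2·e^(−2.3451) + 3·e^(−4.6537) = 1.6995 + 0.19168 + 0.028579 = 1.9198.
⟨E⟩ = 3.6834, ⟨E²⟩ = 60.617.
C_V/k_B = (⟨E²⟩ − ⟨E⟩²)/(kT)² = (60.617 − 13.567)/67.733 = 0.695.

0.695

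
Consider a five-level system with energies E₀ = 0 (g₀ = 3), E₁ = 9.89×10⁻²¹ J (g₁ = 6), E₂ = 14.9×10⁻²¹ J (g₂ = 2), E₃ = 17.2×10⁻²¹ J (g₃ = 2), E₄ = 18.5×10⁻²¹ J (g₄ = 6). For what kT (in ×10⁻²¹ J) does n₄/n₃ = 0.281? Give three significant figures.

n₄/n₃ = (g₄/g₃) exp[−(E₄−E₃)/kT] = 0.281.
⇒ (E₄−E₃)/kT = ln((6/2)/0.281) = ln(10.676) = 2.3680.
kT = 1.3 ×10⁻²¹ J / 2.3680 = 0.549 ×10⁻²¹ J.

0.549 ×10⁻²¹ J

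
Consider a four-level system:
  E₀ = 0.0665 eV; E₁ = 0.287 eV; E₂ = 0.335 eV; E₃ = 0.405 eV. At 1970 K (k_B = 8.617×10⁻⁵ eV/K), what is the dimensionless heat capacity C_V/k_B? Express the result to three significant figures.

k_BT = 8.617×10⁻⁵ × 1970 K = 0.16975 eV.
Eᵢ/kT = 0.39175, 1.6907, 1.9735, 2.3859.
Z = Σ e^(−Eᵢ/kT) = e^(−0.39175) + e^(−1.6907) + e^(−1.9735) + e^(−2.3859) = 0.67587 + 0.18439 + 0.13897 + 0.092006 = 1.0912.
⟨E⟩ = 0.16650 eV, ⟨E²⟩ = 0.044780 eV².
C_V/k_B = (⟨E²⟩ − ⟨E⟩²)/(kT)² = (0.044780 − 0.027722)/0.028815 = 0.592.

0.592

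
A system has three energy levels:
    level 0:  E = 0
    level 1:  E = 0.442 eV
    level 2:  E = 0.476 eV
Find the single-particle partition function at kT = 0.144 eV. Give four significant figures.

Z = 1.083

Eᵢ/kT = 0, 3.06944, 3.30556.
Z = Σ e^(−Eᵢ/kT) = e^(−0) + e^(−3.06944) + e^(−3.30556) = 1.00000 + 0.0464472 + 0.0366787 = 1.08313.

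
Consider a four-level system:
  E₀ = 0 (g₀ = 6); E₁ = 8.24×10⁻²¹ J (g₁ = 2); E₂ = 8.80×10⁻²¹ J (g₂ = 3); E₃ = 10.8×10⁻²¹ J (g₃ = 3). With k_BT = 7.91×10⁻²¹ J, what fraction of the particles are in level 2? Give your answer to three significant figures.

Eᵢ/kT = 0, 1.0417, 1.1125, 1.3654.
Z = Σ gᵢe^(−Eᵢ/kT) = 6·e^(−0) + 2·e^(−1.0417) + 3·e^(−1.1125) + 3·e^(−1.3654) = 6.0000 + 0.70571 + 0.98621 + 0.76584 = 8.4578.
P₂ = g₂ e^(−E₂/kT) / Z = 0.98621/8.4578 = 0.117.

0.117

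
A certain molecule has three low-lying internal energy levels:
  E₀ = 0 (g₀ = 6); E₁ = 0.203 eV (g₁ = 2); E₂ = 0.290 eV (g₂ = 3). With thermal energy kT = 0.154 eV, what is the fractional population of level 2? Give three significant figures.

0.0653

Eᵢ/kT = 0, 1.3182, 1.8831.
Z = Σ gᵢe^(−Eᵢ/kT) = 6·e^(−0) + 2·e^(−1.3182) + 3·e^(−1.8831) = 6.0000 + 0.53523 + 0.45635 = 6.9916.
P₂ = g₂ e^(−E₂/kT) / Z = 0.45635/6.9916 = 0.0653.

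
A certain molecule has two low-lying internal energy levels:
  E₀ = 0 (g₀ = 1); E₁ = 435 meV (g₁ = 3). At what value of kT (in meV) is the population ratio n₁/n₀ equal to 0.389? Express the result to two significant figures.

210 meV

n₁/n₀ = (g₁/g₀) exp[−(E₁−E₀)/kT] = 0.389.
⇒ (E₁−E₀)/kT = ln((3/1)/0.389) = ln(7.712) = 2.043.
kT = 435 meV / 2.043 = 210 meV.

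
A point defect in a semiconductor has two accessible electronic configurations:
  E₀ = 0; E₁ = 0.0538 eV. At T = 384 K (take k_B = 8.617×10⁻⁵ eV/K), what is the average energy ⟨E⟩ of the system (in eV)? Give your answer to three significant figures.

k_BT = 8.617×10⁻⁵ × 384 K = 0.033089 eV.
Eᵢ/kT = 0, 1.6259.
Z = Σ e^(−Eᵢ/kT) = e^(−0) + e^(−1.6259) = 1.0000 + 0.19673 = 1.1967.
⟨E⟩ = Σ Eᵢ e^(−Eᵢ/kT) / Z = (0·1.0000 + 0.0538·0.19673) / 1.1967 = 0.00884 eV.

0.00884 eV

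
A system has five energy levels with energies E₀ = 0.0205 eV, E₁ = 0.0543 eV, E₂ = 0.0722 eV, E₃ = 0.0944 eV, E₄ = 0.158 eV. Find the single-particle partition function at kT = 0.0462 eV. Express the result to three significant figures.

Eᵢ/kT = 0.44372, 1.1753, 1.5628, 2.0433, 3.4199.
Z = Σ e^(−Eᵢ/kT) = e^(−0.44372) + e^(−1.1753) + e^(−1.5628) + e^(−2.0433) + e^(−3.4199) = 0.64165 + 0.30873 + 0.20955 + 0.12960 + 0.032716 = 1.3222.

Z = 1.32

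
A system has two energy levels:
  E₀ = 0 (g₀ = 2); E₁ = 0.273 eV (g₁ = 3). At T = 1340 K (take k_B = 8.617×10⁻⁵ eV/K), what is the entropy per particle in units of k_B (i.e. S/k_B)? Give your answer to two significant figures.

k_BT = 8.617×10⁻⁵ × 1340 K = 0.1155 eV.
Eᵢ/kT = 0, 2.364.
Z = Σ gᵢe^(−Eᵢ/kT) = 2·e^(−0) + 3·e^(−2.364) = 2.000 + 0.2821 = 2.282.
⟨E⟩ = Σ EᵢPᵢ = 0.03375 eV.
S/k_B = ln Z + ⟨E⟩/kT = ln(2.282) + 0.03375/0.1155 = 0.8251 + 0.2922 = 1.1.

1.1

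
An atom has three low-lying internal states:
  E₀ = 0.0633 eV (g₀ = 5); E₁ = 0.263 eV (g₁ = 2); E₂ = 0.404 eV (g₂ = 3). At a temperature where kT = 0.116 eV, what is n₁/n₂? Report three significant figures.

n₁/n₂ = (g₁/g₂) exp[−(E₁−E₂)/kT] = (2/3) × exp(−(-0.141 eV)/(0.116 eV)) = (2/3) × exp(1.2155) = 2.25.

2.25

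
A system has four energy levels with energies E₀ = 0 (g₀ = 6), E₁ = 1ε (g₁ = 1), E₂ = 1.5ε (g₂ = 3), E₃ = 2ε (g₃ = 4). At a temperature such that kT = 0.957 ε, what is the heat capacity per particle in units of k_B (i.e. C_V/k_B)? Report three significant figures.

Eᵢ/kT = 0, 1.0449, 1.5674, 2.0899.
Z = Σ gᵢe^(−Eᵢ/kT) = 6·e^(−0) + 1·e^(−1.0449) + 3·e^(−1.5674) + 4·e^(−2.0899) = 6.0000 + 0.35173 + 0.62576 + 0.49480 = 7.4723.
⟨E⟩ = 0.30512 ε, ⟨E²⟩ = 0.50037 ε².
C_V/k_B = (⟨E²⟩ − ⟨E⟩²)/(kT)² = (0.50037 − 0.093098)/0.91585 = 0.445.

0.445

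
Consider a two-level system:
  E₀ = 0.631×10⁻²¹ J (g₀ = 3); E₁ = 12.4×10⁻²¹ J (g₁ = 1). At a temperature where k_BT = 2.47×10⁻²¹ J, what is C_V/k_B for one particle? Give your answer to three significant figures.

Eᵢ/kT = 0.25547, 5.0202.
Z = Σ gᵢe^(−Eᵢ/kT) = 3·e^(−0.25547) + 1·e^(−5.0202) = 2.3237 + 0.0066032 = 2.3303.
⟨E⟩ = 0.66435, ⟨E²⟩ = 0.83273.
C_V/k_B = (⟨E²⟩ − ⟨E⟩²)/(kT)² = (0.83273 − 0.44136)/6.1009 = 0.0641.

0.0641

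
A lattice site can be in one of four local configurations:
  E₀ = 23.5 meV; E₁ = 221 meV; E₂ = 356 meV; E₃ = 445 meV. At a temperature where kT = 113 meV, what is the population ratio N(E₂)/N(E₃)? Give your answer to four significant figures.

2.198

n₂/n₃ = exp[−(E₂−E₃)/kT] = exp(−(-89 meV)/(113 meV)) = exp(0.787611) = 2.198.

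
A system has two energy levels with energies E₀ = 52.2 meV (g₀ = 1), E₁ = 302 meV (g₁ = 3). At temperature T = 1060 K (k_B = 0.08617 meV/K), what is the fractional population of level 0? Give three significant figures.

0.837

k_BT = 0.08617 × 1060 K = 91.340 meV.
Eᵢ/kT = 0.57149, 3.3063.
Z = Σ gᵢe^(−Eᵢ/kT) = 1·e^(−0.57149) + 3·e^(−3.3063) = 0.56468 + 0.10995 = 0.67463.
P₀ = g₀ e^(−E₀/kT) / Z = 0.56468/0.67463 = 0.837.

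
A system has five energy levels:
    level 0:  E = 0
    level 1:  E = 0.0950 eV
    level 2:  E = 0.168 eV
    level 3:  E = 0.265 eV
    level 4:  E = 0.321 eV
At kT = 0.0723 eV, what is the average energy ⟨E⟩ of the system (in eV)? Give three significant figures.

0.0374 eV

Eᵢ/kT = 0, 1.3140, 2.3237, 3.6653, 4.4398.
Z = Σ e^(−Eᵢ/kT) = e^(−0) + e^(−1.3140) + e^(−2.3237) + e^(−3.6653) + e^(−4.4398) = 1.0000 + 0.26874 + 0.097911 + 0.025596 + 0.011798 = 1.4040.
⟨E⟩ = Σ Eᵢ e^(−Eᵢ/kT) / Z = (0·1.0000 + 0.0950·0.26874 + 0.168·0.097911 + 0.265·0.025596 + 0.321·0.011798) / 1.4040 = 0.0374 eV.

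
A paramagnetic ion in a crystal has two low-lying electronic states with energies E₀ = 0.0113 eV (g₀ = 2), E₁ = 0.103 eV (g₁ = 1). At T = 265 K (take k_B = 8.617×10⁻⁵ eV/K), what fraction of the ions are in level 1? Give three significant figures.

0.00893

k_BT = 8.617×10⁻⁵ × 265 K = 0.022835 eV.
Eᵢ/kT = 0.49485, 4.5106.
Z = Σ gᵢe^(−Eᵢ/kT) = 2·e^(−0.49485) + 1·e^(−4.5106) = 1.2193 + 0.010992 = 1.2303.
P₁ = g₁ e^(−E₁/kT) / Z = 0.010992/1.2303 = 0.00893.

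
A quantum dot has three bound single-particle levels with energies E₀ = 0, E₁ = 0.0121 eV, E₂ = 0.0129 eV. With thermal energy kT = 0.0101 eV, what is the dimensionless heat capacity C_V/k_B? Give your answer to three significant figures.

Eᵢ/kT = 0, 1.1980, 1.2772.
Z = Σ e^(−Eᵢ/kT) = e^(−0) + e^(−1.1980) + e^(−1.2772) = 1.0000 + 0.30180 + 0.27882 = 1.5806.
⟨E⟩ = 0.0045860 eV, ⟨E²⟩ = 0.000057310 eV².
C_V/k_B = (⟨E²⟩ − ⟨E⟩²)/(kT)² = (0.000057310 − 0.000021031)/0.00010201 = 0.356.

0.356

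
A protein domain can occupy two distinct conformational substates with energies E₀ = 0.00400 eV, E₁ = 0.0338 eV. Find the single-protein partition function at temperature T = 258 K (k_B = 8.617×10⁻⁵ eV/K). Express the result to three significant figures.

k_BT = 8.617×10⁻⁵ × 258 K = 0.022232 eV.
Eᵢ/kT = 0.17992, 1.5203.
Z = Σ e^(−Eᵢ/kT) = e^(−0.17992) + e^(−1.5203) = 0.83534 + 0.21865 = 1.0540.

Z = 1.05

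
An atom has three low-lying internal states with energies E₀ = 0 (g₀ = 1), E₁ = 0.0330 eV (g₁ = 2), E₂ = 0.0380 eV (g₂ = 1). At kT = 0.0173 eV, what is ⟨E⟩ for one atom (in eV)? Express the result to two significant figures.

0.010 eV

Eᵢ/kT = 0, 1.908, 2.197.
Z = Σ gᵢe^(−Eᵢ/kT) = 1·e^(−0) + 2·e^(−1.908) + 1·e^(−2.197) = 1.000 + 0.2968 + 0.1111 = 1.408.
⟨E⟩ = Σ Eᵢ gᵢe^(−Eᵢ/kT) / Z = (0·1.000 + 0.0330·0.2968 + 0.0380·0.1111) / 1.408 = 0.010 eV.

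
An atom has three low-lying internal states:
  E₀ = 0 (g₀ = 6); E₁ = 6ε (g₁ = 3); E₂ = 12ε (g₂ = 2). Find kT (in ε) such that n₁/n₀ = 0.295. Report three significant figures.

n₁/n₀ = (g₁/g₀) exp[−(E₁−E₀)/kT] = 0.295.
⇒ (E₁−E₀)/kT = ln((3/6)/0.295) = ln(1.6949) = 0.52762.
kT = 6ε / 0.52762 = 11.4 ε.

11.4 ε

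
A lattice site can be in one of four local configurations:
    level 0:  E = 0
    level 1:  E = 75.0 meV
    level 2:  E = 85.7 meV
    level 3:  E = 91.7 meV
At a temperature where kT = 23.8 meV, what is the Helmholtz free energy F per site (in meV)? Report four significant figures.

Eᵢ/kT = 0, 3.15126, 3.60084, 3.85294.
Z = Σ e^(−Eᵢ/kT) = e^(−0) + e^(−3.15126) + e^(−3.60084) + e^(−3.85294) = 1.00000 + 0.0427982 + 0.0273008 + 0.0212173 = 1.09132.
F = −kT ln Z = −23.8 × ln(1.09132) = −23.8 × 0.0873880 = -2.080 meV.

-2.080 meV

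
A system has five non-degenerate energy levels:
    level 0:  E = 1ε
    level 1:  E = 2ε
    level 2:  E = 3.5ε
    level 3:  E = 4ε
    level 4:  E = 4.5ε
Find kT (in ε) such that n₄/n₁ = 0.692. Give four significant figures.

n₄/n₁ = exp[−(E₄−E₁)/kT] = 0.692.
⇒ (E₄−E₁)/kT = ln(1/0.692) = ln(1.44509) = 0.368172.
kT = 2.5ε / 0.368172 = 6.790 ε.

6.790 ε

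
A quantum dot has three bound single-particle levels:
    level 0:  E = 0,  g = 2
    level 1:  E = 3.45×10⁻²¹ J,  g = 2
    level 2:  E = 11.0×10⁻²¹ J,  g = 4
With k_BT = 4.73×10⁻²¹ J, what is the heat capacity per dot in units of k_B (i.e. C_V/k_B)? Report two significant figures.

0.55

Eᵢ/kT = 0, 0.7294, 2.326.
Z = Σ gᵢe^(−Eᵢ/kT) = 2·e^(−0) + 2·e^(−0.7294) + 4·e^(−2.326) = 2.000 + 0.9644 + 0.3907 = 3.355.
⟨E⟩ = 2.273, ⟨E²⟩ = 17.51.
C_V/k_B = (⟨E²⟩ − ⟨E⟩²)/(kT)² = (17.51 − 5.167)/22.37 = 0.55.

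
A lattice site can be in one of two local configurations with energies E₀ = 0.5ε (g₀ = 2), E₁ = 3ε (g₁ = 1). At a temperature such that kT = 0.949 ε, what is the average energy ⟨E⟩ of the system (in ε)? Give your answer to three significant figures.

Eᵢ/kT = 0.52687, 3.1612.
Z = Σ gᵢe^(−Eᵢ/kT) = 2·e^(−0.52687) + 1·e^(−3.1612) = 1.1809 + 0.042375 = 1.2233.
⟨E⟩ = Σ Eᵢ gᵢe^(−Eᵢ/kT) / Z = (0.5·1.1809 + 3·0.042375) / 1.2233 = 0.587 ε.

0.587 ε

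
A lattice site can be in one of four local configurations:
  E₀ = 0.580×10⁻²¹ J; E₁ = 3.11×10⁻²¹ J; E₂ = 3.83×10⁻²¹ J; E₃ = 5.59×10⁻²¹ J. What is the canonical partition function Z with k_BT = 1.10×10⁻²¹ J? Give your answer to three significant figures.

Eᵢ/kT = 0.52727, 2.8273, 3.4818, 5.0818.
Z = Σ e^(−Eᵢ/kT) = e^(−0.52727) + e^(−2.8273) + e^(−3.4818) + e^(−5.0818) = 0.59021 + 0.059172 + 0.030752 + 0.0062087 = 0.68634.

Z = 0.686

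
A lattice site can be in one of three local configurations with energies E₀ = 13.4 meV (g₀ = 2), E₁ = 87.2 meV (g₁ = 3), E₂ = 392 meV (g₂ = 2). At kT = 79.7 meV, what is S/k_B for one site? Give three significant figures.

Eᵢ/kT = 0.16813, 1.0941, 4.9184.
Z = Σ gᵢe^(−Eᵢ/kT) = 2·e^(−0.16813) + 3·e^(−1.0941) + 2·e^(−4.9184) = 1.6905 + 1.0045 + 0.014622 = 2.7096.
⟨E⟩ = Σ EᵢPᵢ = 42.802 meV.
S/k_B = ln Z + ⟨E⟩/kT = ln(2.7096) + 42.802/79.7 = 0.99680 + 0.53704 = 1.53.

1.53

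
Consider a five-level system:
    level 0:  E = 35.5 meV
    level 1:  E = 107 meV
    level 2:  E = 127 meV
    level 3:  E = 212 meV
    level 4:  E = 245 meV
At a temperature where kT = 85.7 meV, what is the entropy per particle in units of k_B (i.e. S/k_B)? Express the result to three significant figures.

1.29

Eᵢ/kT = 0.41424, 1.2485, 1.4819, 2.4737, 2.8588.
Z = Σ e^(−Eᵢ/kT) = e^(−0.41424) + e^(−1.2485) + e^(−1.4819) + e^(−2.4737) + e^(−2.8588) = 0.66084 + 0.28693 + 0.22721 + 0.084272 + 0.057338 = 1.3166.
⟨E⟩ = Σ EᵢPᵢ = 87.293 meV.
S/k_B = ln Z + ⟨E⟩/kT = ln(1.3166) + 87.293/85.7 = 0.27505 + 1.0186 = 1.29.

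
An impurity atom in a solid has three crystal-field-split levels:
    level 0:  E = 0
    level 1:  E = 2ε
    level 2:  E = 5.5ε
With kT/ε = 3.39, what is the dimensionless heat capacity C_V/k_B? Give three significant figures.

0.270

Eᵢ/kT = 0, 0.58997, 1.6224.
Z = Σ e^(−Eᵢ/kT) = e^(−0) + e^(−0.58997) + e^(−1.6224) = 1.0000 + 0.55434 + 0.19742 = 1.7518.
⟨E⟩ = 1.2527 ε, ⟨E²⟩ = 4.6748 ε².
C_V/k_B = (⟨E²⟩ − ⟨E⟩²)/(kT)² = (4.6748 − 1.5693)/11.492 = 0.270.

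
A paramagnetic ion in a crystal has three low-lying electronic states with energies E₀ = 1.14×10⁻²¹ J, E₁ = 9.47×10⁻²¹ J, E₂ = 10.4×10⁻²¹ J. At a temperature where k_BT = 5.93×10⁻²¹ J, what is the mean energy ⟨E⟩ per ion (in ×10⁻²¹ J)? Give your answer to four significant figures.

3.880 ×10⁻²¹ J

Eᵢ/kT = 0.192243, 1.59696, 1.75379.
Z = Σ e^(−Eᵢ/kT) = e^(−0.192243) + e^(−1.59696) + e^(−1.75379) = 0.825106 + 0.202511 + 0.173117 = 1.20073.
⟨E⟩ = Σ Eᵢ e^(−Eᵢ/kT) / Z = (1.14·0.825106 + 9.47·0.202511 + 10.4·0.173117) / 1.20073 = 3.880 ×10⁻²¹ J.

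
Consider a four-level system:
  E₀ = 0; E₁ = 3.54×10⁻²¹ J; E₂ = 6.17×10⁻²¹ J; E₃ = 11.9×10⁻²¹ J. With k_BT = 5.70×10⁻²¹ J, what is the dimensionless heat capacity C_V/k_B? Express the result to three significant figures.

0.342

Eᵢ/kT = 0, 0.62105, 1.0825, 2.0877.
Z = Σ e^(−Eᵢ/kT) = e^(−0) + e^(−0.62105) + e^(−1.0825) + e^(−2.0877) = 1.0000 + 0.53738 + 0.33875 + 0.12397 = 2.0001.
⟨E⟩ = 2.7337, ⟨E²⟩ = 18.592.
C_V/k_B = (⟨E²⟩ − ⟨E⟩²)/(kT)² = (18.592 − 7.4731)/32.490 = 0.342.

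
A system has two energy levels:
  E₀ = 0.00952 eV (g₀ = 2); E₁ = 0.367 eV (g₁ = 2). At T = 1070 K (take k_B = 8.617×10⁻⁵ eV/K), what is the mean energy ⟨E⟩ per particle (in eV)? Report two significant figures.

0.017 eV

k_BT = 8.617×10⁻⁵ × 1070 K = 0.09220 eV.
Eᵢ/kT = 0.1033, 3.980.
Z = Σ gᵢe^(−Eᵢ/kT) = 2·e^(−0.1033) + 2·e^(−3.980) = 1.804 + 0.03737 = 1.841.
⟨E⟩ = Σ Eᵢ gᵢe^(−Eᵢ/kT) / Z = (0.00952·1.804 + 0.367·0.03737) / 1.841 = 0.017 eV.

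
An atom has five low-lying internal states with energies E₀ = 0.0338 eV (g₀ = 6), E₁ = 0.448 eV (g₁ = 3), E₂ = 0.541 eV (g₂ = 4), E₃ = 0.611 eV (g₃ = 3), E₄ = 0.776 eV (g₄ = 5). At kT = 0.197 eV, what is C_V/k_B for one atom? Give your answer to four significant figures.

0.8326

Eᵢ/kT = 0.171574, 2.27411, 2.74619, 3.10152, 3.93909.
Z = Σ gᵢe^(−Eᵢ/kT) = 6·e^(−0.171574) + 3·e^(−2.27411) + 4·e^(−2.74619) + 3·e^(−3.10152) + 5·e^(−3.93909) = 5.05403 + 0.308665 + 0.256688 + 0.134942 + 0.0973296 = 5.85165.
⟨E⟩ = 0.103553 eV, ⟨E²⟩ = 0.0430371 eV².
C_V/k_B = (⟨E²⟩ − ⟨E⟩²)/(kT)² = (0.0430371 − 0.0107232)/0.0388090 = 0.8326.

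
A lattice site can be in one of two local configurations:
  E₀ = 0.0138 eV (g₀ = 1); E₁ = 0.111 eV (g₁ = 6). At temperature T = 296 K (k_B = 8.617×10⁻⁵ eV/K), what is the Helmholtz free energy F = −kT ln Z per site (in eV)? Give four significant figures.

k_BT = 8.617×10⁻⁵ × 296 K = 0.0255063 eV.
Eᵢ/kT = 0.541043, 4.35187.
Z = Σ gᵢe^(−Eᵢ/kT) = 1·e^(−0.541043) + 6·e^(−4.35187) = 0.582141 + 0.0772962 = 0.659437.
F = −kT ln Z = −0.0255063 × ln(0.659437) = −0.0255063 × -0.416369 = 0.01062 eV.

0.01062 eV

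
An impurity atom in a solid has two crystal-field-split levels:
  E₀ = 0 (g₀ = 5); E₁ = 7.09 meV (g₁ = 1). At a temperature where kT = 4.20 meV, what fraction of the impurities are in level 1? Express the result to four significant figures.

Eᵢ/kT = 0, 1.68810.
Z = Σ gᵢe^(−Eᵢ/kT) = 5·e^(−0) + 1·e^(−1.68810) = 5.00000 + 0.184870 = 5.18487.
P₁ = g₁ e^(−E₁/kT) / Z = 0.184870/5.18487 = 0.03566.

0.03566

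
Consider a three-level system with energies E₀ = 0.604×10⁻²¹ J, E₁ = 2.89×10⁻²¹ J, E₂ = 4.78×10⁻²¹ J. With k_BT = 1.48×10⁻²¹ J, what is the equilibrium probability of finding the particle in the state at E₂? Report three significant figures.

0.0468

Eᵢ/kT = 0.40811, 1.9527, 3.2297.
Z = Σ e^(−Eᵢ/kT) = e^(−0.40811) + e^(−1.9527) + e^(−3.2297) = 0.66491 + 0.14189 + 0.039569 = 0.84637.
P₂ = e^(−E₂/kT) / Z = 0.039569/0.84637 = 0.0468.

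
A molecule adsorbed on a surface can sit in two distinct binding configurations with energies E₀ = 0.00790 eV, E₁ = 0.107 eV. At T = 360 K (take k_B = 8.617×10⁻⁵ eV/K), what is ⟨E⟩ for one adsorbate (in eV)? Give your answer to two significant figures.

k_BT = 8.617×10⁻⁵ × 360 K = 0.03102 eV.
Eᵢ/kT = 0.2547, 3.449.
Z = Σ e^(−Eᵢ/kT) = e^(−0.2547) + e^(−3.449) = 0.7751 + 0.03178 = 0.8069.
⟨E⟩ = Σ Eᵢ e^(−Eᵢ/kT) / Z = (0.00790·0.7751 + 0.107·0.03178) / 0.8069 = 0.012 eV.

0.012 eV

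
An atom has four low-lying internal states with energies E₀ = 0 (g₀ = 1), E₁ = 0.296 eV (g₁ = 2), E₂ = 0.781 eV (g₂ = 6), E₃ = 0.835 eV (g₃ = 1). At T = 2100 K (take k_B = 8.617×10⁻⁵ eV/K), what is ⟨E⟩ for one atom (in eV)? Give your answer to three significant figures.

0.126 eV

k_BT = 8.617×10⁻⁵ × 2100 K = 0.18096 eV.
Eᵢ/kT = 0, 1.6357, 4.3159, 4.6143.
Z = Σ gᵢe^(−Eᵢ/kT) = 1·e^(−0) + 2·e^(−1.6357) + 6·e^(−4.3159) + 1·e^(−4.6143) = 1.0000 + 0.38963 + 0.080127 + 0.0099091 = 1.4797.
⟨E⟩ = Σ Eᵢ gᵢe^(−Eᵢ/kT) / Z = (0·1.0000 + 0.296·0.38963 + 0.781·0.080127 + 0.835·0.0099091) / 1.4797 = 0.126 eV.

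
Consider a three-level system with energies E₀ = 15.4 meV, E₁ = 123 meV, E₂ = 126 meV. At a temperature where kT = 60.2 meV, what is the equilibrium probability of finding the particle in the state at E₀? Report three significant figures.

Eᵢ/kT = 0.25581, 2.0432, 2.0930.
Z = Σ e^(−Eᵢ/kT) = e^(−0.25581) + e^(−2.0432) + e^(−2.0930) = 0.77429 + 0.12961 + 0.12332 = 1.0272.
P₀ = e^(−E₀/kT) / Z = 0.77429/1.0272 = 0.754.

0.754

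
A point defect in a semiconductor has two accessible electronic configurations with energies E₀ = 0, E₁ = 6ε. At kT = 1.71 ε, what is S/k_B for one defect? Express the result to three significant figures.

Eᵢ/kT = 0, 3.5088.
Z = Σ e^(−Eᵢ/kT) = e^(−0) + e^(−3.5088) = 1.0000 + 0.029933 = 1.0299.
⟨E⟩ = Σ EᵢPᵢ = 0.17438 ε.
S/k_B = ln Z + ⟨E⟩/kT = ln(1.0299) + 0.17438/1.71 = 0.029462 + 0.10198 = 0.131.

0.131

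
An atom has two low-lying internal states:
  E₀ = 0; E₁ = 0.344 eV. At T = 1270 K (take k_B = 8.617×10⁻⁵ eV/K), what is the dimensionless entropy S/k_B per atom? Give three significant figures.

0.172

k_BT = 8.617×10⁻⁵ × 1270 K = 0.10944 eV.
Eᵢ/kT = 0, 3.1433.
Z = Σ e^(−Eᵢ/kT) = e^(−0) + e^(−3.1433) = 1.0000 + 0.043140 = 1.0431.
⟨E⟩ = Σ EᵢPᵢ = 0.014227 eV.
S/k_B = ln Z + ⟨E⟩/kT = ln(1.0431) + 0.014227/0.10944 = 0.042197 + 0.13000 = 0.172.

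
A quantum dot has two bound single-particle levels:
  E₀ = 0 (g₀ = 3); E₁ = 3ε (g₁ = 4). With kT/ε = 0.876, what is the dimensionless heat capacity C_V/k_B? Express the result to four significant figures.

0.4677

Eᵢ/kT = 0, 3.42466.
Z = Σ gᵢe^(−Eᵢ/kT) = 3·e^(−0) + 4·e^(−3.42466) = 3.00000 + 0.130241 = 3.13024.
⟨E⟩ = 0.124822 ε, ⟨E²⟩ = 0.374466 ε².
C_V/k_B = (⟨E²⟩ − ⟨E⟩²)/(kT)² = (0.374466 − 0.0155805)/0.767376 = 0.4677.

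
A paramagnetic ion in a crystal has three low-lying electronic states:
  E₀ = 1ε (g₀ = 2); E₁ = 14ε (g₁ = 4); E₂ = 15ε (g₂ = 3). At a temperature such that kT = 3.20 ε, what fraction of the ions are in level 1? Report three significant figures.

Eᵢ/kT = 0.31250, 4.3750, 4.6875.
Z = Σ gᵢe^(−Eᵢ/kT) = 2·e^(−0.31250) + 4·e^(−4.3750) + 3·e^(−4.6875) = 1.4632 + 0.050353 + 0.027629 = 1.5412.
P₁ = g₁ e^(−E₁/kT) / Z = 0.050353/1.5412 = 0.0327.

0.0327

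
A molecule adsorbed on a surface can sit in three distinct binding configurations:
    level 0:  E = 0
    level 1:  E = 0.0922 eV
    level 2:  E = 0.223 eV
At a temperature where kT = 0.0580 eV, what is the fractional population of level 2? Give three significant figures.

Eᵢ/kT = 0, 1.5897, 3.8448.
Z = Σ e^(−Eᵢ/kT) = e^(−0) + e^(−1.5897) + e^(−3.8448) = 1.0000 + 0.20399 + 0.021391 = 1.2254.
P₂ = e^(−E₂/kT) / Z = 0.021391/1.2254 = 0.0175.

0.0175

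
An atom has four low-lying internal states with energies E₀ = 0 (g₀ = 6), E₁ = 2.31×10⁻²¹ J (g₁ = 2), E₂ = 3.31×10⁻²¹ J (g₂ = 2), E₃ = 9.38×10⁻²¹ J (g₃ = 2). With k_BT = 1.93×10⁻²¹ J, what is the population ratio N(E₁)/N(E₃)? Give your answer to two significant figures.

n₁/n₃ = (g₁/g₃) exp[−(E₁−E₃)/kT] = (2/2) × exp(−(-7.07 ×10⁻²¹ J)/(1.93 ×10⁻²¹ J)) = (2/2) × exp(3.663) = 39.

39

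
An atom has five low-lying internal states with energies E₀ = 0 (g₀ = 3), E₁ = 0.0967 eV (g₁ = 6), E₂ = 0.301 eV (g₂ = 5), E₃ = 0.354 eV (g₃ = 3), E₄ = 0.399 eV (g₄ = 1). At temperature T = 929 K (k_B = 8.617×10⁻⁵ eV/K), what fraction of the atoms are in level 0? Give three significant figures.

k_BT = 8.617×10⁻⁵ × 929 K = 0.080052 eV.
Eᵢ/kT = 0, 1.2080, 3.7601, 4.4221, 4.9843.
Z = Σ gᵢe^(−Eᵢ/kT) = 3·e^(−0) + 6·e^(−1.2080) + 5·e^(−3.7601) + 3·e^(−4.4221) + 1·e^(−4.9843) = 3.0000 + 1.7928 + 0.11641 + 0.036027 + 0.0068446 = 4.9521.
P₀ = g₀ e^(−E₀/kT) / Z = 3.0000/4.9521 = 0.606.

0.606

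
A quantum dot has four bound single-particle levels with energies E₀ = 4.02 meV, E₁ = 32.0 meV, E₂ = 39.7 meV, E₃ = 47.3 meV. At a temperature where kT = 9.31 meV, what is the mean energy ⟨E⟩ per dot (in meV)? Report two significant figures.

6.4 meV

Eᵢ/kT = 0.4318, 3.437, 4.264, 5.081.
Z = Σ e^(−Eᵢ/kT) = e^(−0.4318) + e^(−3.437) + e^(−4.264) + e^(−5.081) = 0.6493 + 0.03216 + 0.01407 + 0.006214 = 0.7017.
⟨E⟩ = Σ Eᵢ e^(−Eᵢ/kT) / Z = (4.02·0.6493 + 32.0·0.03216 + 39.7·0.01407 + 47.3·0.006214) / 0.7017 = 6.4 meV.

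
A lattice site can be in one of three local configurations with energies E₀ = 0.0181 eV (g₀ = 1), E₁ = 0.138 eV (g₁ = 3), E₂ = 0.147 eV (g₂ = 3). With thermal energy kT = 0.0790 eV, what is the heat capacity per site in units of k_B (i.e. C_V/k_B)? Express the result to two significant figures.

Eᵢ/kT = 0.2291, 1.747, 1.861.
Z = Σ gᵢe^(−Eᵢ/kT) = 1·e^(−0.2291) + 3·e^(−1.747) + 3·e^(−1.861) = 0.7952 + 0.5229 + 0.4666 = 1.785.
⟨E⟩ = 0.08692 eV, ⟨E²⟩ = 0.01137 eV².
C_V/k_B = (⟨E²⟩ − ⟨E⟩²)/(kT)² = (0.01137 − 0.007555)/0.006241 = 0.61.

0.61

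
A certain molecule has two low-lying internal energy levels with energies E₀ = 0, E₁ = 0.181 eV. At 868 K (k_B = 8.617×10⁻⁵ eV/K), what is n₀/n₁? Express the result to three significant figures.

11.2

k_BT = 8.617×10⁻⁵ × 868 K = 0.074796 eV.
n₀/n₁ = exp[−(E₀−E₁)/kT] = exp(−(-0.181 eV)/(0.074796 eV)) = exp(2.4199) = 11.2.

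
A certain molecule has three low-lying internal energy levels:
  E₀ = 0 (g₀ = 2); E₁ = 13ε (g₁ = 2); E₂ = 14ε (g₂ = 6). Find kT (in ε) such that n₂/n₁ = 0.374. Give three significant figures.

0.480 ε

n₂/n₁ = (g₂/g₁) exp[−(E₂−E₁)/kT] = 0.374.
⇒ (E₂−E₁)/kT = ln((6/2)/0.374) = ln(8.0214) = 2.0821.
kT = 1ε / 2.0821 = 0.480 ε.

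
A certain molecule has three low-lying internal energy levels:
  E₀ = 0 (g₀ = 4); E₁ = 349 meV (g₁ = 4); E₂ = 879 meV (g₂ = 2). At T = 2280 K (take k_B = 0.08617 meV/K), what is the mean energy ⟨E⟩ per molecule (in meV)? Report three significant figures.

k_BT = 0.08617 × 2280 K = 196.47 meV.
Eᵢ/kT = 0, 1.7764, 4.4740.
Z = Σ gᵢe^(−Eᵢ/kT) = 4·e^(−0) + 4·e^(−1.7764) + 2·e^(−4.4740) = 4.0000 + 0.67699 + 0.022803 = 4.6998.
⟨E⟩ = Σ Eᵢ gᵢe^(−Eᵢ/kT) / Z = (0·4.0000 + 349·0.67699 + 879·0.022803) / 4.6998 = 54.5 meV.

54.5 meV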